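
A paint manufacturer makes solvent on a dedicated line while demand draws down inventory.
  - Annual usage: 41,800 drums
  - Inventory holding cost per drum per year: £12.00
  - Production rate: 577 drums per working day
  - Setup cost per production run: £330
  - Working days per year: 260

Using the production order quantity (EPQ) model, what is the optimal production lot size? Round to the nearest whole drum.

1,785 drums

Daily demand d = 41,800/260 = 160.769; p = 577; 1 − d/p = 0.72137
EPQ = √(2DS / (H(1 − d/p)))
    = √(2 × 41,800 × 330 / (12 × 0.72137)) ≈ 1,785.21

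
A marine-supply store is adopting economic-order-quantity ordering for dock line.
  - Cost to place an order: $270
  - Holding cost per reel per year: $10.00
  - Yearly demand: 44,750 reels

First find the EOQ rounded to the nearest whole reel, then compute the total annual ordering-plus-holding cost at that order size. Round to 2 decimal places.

2DS/H = 2·44,750·270/10 = 2,416,500.00
EOQ = √2,416,500.00 ≈ 1,554.51 → Q = 1,555 reels
Orders/yr = 44,750/1,555 = 28.778; ordering cost = 28.778 × $270 = $7,770.10
Average inventory = 1,555/2 = 777.5; holding cost = 777.5 × $10 = $7,775.00
Total = $7,770.10 + $7,775.00 = $15,545.10

$15,545.10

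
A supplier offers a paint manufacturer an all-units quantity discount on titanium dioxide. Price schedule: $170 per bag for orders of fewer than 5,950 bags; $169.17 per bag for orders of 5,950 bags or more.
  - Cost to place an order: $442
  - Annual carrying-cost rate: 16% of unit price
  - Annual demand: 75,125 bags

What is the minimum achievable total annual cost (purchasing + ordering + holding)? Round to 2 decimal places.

$12,795,001.88

H₁ = 16%×$170 = $27.2000;  H₂ = 16%×$169.17 = $27.0672
EOQ₁ = √(2×75,125×442/27.2000) = 1,562.55  (< 5,950, feasible at tier 1)
EOQ₂ = √(2×75,125×442/27.0672) = 1,566.38  (< 5,950 → use Q = 5,950 at tier-2 price)
TC(tier 1 (EOQ₁), Q≈1,562.5) = $12,813,751.36
TC(tier 2, Q≈5,950.0) = $12,795,001.88
Minimum at tier 2: $12,795,001.88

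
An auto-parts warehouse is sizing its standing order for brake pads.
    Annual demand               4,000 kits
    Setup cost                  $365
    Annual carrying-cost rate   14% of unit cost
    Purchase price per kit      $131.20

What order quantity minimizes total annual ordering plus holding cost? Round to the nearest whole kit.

Holding cost per kit per year: H = 14% × $131.2 = $18.3680
EOQ = √(2DS/H) = √(2 × 4,000 × 365 / 18.368)
    = √(158,972.13) ≈ 398.71

399 kits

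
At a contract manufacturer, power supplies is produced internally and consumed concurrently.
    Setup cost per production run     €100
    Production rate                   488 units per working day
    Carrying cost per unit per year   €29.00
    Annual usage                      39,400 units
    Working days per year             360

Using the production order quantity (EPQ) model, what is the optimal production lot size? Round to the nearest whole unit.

Daily demand d = 39,400/360 = 109.444; p = 488; 1 − d/p = 0.77573
EPQ = √(2DS / (H(1 − d/p)))
    = √(2 × 39,400 × 100 / (29 × 0.77573)) ≈ 591.85

592 units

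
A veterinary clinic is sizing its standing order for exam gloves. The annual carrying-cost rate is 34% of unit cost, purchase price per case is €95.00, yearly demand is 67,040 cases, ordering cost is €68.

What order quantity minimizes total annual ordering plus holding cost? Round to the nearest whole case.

Holding cost per case per year: H = 34% × €95 = €32.3000
2DS/H = 2·67,040·68/32.3 = 282,273.68
EOQ = √282,273.68 ≈ 531.29

531 cases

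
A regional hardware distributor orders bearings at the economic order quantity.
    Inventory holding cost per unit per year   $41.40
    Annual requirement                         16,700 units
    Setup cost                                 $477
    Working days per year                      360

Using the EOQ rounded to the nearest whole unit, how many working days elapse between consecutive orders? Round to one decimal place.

13.4 days

EOQ = √(2DS/H) = √(2 × 16,700 × 477 / 41.4)
    = √(384,826.09) ≈ 620.34 → Q = 620 units
T = Q/D × 360 days = 620/16,700 × 360 = 13.365 days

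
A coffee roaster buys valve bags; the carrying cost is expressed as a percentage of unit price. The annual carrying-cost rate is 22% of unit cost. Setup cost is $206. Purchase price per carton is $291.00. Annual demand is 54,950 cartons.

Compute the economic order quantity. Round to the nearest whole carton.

595 cartons

Carrying cost H = $291 × 22% = $64.0200/carton/yr
Q* = √(2·D·S / H) = √(2·54,950·206 / 64.02) = √353,630.1 ≈ 594.67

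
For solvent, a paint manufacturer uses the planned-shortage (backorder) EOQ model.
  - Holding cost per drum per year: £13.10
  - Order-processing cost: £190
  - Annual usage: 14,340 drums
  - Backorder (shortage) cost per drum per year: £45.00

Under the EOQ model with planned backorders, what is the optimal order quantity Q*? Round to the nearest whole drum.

Basic EOQ = √(2·14,340·190/13.1) = 644.957
Backorder adjustment √((H+b)/b) = √((13.1+45)/45) = 1.1363
Q* = 644.957 × 1.1363 ≈ 732.85

733 drums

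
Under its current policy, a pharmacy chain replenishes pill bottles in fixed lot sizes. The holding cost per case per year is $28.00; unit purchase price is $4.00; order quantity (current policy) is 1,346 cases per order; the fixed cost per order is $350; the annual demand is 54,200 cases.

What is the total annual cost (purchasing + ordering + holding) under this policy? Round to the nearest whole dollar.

Orders/yr = 54,200/1,346 = 40.267; ordering cost = 40.267 × $350 = $14,093.61
Average inventory = 1,346/2 = 673; holding cost = 673 × $28 = $18,844.00
Purchase cost = D·C = 54,200 × 4 = $216,800.00
Total = $14,093.61 + $18,844.00 + $216,800.00 = $249,737.61

$249,738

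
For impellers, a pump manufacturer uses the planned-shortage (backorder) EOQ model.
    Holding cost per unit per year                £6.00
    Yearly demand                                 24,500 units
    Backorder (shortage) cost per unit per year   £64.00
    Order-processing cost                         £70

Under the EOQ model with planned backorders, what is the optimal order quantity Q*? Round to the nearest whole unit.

791 units

Q* = √(2DS/H) · √((H + b)/b)
   = √(2 × 24,500 × 70 / 6) · √((6 + 64) / 64)
   = 756.086 × 1.0458 ≈ 790.73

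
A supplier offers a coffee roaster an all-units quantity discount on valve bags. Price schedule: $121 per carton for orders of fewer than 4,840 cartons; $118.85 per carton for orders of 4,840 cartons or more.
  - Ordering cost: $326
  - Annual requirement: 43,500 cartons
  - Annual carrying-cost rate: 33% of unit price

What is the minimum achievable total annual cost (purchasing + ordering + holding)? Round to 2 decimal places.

$5,267,818.57

H₁ = 33%×$121 = $39.9300;  H₂ = 33%×$118.85 = $39.2205
EOQ₁ = √(2×43,500×326/39.9300) = 842.79  (< 4,840, feasible at tier 1)
EOQ₂ = √(2×43,500×326/39.2205) = 850.38  (< 4,840 → use Q = 4,840 at tier-2 price)
TC(tier 1 (EOQ₁), Q≈842.8) = $5,297,152.56
TC(tier 2, Q≈4,840.0) = $5,267,818.57
Minimum at tier 2: $5,267,818.57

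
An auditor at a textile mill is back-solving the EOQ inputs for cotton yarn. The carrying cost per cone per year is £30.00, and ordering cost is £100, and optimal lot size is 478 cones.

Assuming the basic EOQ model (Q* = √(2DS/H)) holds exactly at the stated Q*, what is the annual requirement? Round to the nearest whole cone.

Since Q* = (2DS/H)^½, squaring gives Q*²·H = 2DS.
D = Q²H / (2S) = 478² × 30 / (2 × 100) = 34,272.60

34,273 cones per year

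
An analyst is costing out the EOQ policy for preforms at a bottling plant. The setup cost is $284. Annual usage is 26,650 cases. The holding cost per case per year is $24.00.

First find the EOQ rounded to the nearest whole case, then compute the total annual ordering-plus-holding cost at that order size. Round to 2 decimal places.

EOQ = √(2DS/H) = √(2 × 26,650 × 284 / 24)
    = √(630,716.67) ≈ 794.18 → Q = 794 cases
Ordering: D/Q × S = 26,650/794 × $284 = $9,532.24
Holding:  Q/2 × H = 794/2 × $24 = $9,528.00
Total = $9,532.24 + $9,528.00 = $19,060.24

$19,060.24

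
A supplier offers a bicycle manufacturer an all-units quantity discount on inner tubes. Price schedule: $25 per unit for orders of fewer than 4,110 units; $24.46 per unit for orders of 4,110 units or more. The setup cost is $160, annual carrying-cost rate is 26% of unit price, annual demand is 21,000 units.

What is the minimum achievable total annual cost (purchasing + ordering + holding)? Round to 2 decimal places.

H₁ = 26%×$25 = $6.5000;  H₂ = 26%×$24.46 = $6.3596
EOQ₁ = √(2×21,000×160/6.5000) = 1,016.78  (< 4,110, feasible at tier 1)
EOQ₂ = √(2×21,000×160/6.3596) = 1,027.94  (< 4,110 → use Q = 4,110 at tier-2 price)
TC(tier 1 (EOQ₁), Q≈1,016.8) = $531,609.08
TC(tier 2, Q≈4,110.0) = $527,546.50
Minimum at tier 2: $527,546.50

$527,546.50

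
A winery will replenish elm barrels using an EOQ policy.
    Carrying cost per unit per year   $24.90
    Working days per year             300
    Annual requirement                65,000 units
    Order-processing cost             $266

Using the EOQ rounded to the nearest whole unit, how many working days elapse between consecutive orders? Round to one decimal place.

5.4 days

Optimal lot size Q* = (2 × 65,000 × $266 / $24.9)^½ ≈ 1,178.45 → Q = 1,178 units
Cycle time = (working days × Q)/D = (300 × 1,178) / 65,000 = 5.437 days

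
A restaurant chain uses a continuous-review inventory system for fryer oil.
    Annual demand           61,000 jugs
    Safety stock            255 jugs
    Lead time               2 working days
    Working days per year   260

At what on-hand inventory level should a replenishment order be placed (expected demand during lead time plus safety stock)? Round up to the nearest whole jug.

725 jugs

Daily demand d = 61,000 / 260 = 234.615 jugs/day
Demand during lead time = 234.615 × 2 = 469.23
Reorder point = 469.23 + 255 = 724.23 → round up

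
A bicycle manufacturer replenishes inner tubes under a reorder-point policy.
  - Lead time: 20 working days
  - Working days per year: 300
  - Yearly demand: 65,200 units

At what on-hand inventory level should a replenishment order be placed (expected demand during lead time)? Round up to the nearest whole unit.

Daily demand d = 65,200 / 300 = 217.333 units/day
Demand during lead time = 217.333 × 20 = 4,346.67
Reorder point = 4,346.67 → round up

4,347 units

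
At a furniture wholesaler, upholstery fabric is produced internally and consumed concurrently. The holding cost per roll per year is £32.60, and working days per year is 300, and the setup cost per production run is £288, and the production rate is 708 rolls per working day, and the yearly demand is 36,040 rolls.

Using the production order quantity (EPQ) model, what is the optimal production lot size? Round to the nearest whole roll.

876 rolls

d = 36,040/300 = 120.1333 rolls/day;  effective holding cost H(1 − d/p) = 32.6·(1 − 120.1333/708) = 27.06844
Q* = √(2DS / H_eff) = √(2·36,040·288 / 27.06844) ≈ 875.73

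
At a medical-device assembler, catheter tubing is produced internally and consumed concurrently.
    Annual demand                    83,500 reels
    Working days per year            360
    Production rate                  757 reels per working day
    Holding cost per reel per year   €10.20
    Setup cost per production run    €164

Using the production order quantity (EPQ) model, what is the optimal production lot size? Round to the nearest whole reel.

1,968 reels

Daily demand d = 83,500/360 = 231.944; p = 757; 1 − d/p = 0.69360
EPQ = √(2DS / (H(1 − d/p)))
    = √(2 × 83,500 × 164 / (10.2 × 0.69360)) ≈ 1,967.55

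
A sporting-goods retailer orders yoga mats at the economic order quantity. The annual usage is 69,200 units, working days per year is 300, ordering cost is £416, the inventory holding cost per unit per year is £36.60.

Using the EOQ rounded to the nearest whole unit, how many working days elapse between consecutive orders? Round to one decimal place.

5.4 days

2DS/H = 2·69,200·416/36.6 = 1,573,071.04
EOQ = √1,573,071.04 ≈ 1,254.22 → Q = 1,254 units
Days between orders = 300 / (D/Q) = 300 / 55.183 ≈ 5.436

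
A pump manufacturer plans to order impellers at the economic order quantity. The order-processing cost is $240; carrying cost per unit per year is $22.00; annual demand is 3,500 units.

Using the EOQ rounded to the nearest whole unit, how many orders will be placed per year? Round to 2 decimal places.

Q* = √(2·D·S / H) = √(2·3,500·240 / 22) = √76,363.6 ≈ 276.34 → Q = 276
N = D/Q = 3,500/276 ≈ 12.681 orders/yr

12.68 orders per year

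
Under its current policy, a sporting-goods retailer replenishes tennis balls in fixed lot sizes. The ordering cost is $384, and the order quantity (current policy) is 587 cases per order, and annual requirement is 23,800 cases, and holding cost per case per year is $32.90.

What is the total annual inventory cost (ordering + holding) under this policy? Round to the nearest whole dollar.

Annual ordering cost = (D/Q)·S = (23,800/587) × 384 = $15,569.34
Annual holding cost  = (Q/2)·H = (587/2) × 32.9 = $9,656.15
Total = $15,569.34 + $9,656.15 = $25,225.49

$25,225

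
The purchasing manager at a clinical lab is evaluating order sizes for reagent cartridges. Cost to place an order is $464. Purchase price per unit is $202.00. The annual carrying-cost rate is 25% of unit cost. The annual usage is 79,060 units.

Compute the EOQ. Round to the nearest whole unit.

1,205 units

Holding cost per unit per year: H = 25% × $202 = $50.5000
Q* = √(2·D·S / H) = √(2·79,060·464 / 50.5) = √1,452,825.3 ≈ 1,205.33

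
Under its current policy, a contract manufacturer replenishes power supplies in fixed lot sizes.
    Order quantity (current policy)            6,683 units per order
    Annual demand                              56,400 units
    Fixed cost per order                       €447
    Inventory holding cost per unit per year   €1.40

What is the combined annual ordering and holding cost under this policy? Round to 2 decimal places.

€8,450.48

Ordering: D/Q × S = 56,400/6,683 × €447 = €3,772.38
Holding:  Q/2 × H = 6,683/2 × €1.4 = €4,678.10
Total = €3,772.38 + €4,678.10 = €8,450.48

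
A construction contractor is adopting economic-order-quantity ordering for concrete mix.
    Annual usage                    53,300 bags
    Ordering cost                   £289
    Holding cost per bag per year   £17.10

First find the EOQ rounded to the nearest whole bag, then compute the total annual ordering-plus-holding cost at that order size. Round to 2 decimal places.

Q* = √(2·D·S / H) = √(2·53,300·289 / 17.1) = √1,801,602.3 ≈ 1,342.24 → Q = 1,342 bags
Orders/yr = 53,300/1,342 = 39.717; ordering cost = 39.717 × £289 = £11,478.17
Average inventory = 1,342/2 = 671; holding cost = 671 × £17.1 = £11,474.10
Total = £11,478.17 + £11,474.10 = £22,952.27

£22,952.27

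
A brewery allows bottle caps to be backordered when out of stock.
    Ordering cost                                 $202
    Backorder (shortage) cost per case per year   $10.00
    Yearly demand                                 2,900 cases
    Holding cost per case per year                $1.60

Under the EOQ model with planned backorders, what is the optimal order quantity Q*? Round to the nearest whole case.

Basic EOQ = √(2·2,900·202/1.6) = 855.716
Backorder adjustment √((H+b)/b) = √((1.6+10)/10) = 1.0770
Q* = 855.716 × 1.0770 ≈ 921.63

922 cases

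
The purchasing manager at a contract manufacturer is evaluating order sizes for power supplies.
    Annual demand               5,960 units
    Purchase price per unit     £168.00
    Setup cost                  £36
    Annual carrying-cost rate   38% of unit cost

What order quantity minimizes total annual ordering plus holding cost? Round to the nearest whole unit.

Holding cost per unit per year: H = 38% × £168 = £63.8400
Optimal lot size Q* = (2 × 5,960 × £36 / £63.84)^½ ≈ 81.99

82 units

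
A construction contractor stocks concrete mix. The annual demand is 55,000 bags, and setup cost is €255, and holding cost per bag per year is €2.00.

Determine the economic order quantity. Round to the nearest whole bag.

3,745 bags

Q* = √(2·D·S / H) = √(2·55,000·255 / 2) = √14,025,000.0 ≈ 3,745.00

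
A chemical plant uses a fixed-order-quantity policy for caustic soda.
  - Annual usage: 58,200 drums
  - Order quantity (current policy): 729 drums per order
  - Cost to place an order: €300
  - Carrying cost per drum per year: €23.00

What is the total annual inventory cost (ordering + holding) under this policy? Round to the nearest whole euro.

€32,334

Ordering: D/Q × S = 58,200/729 × €300 = €23,950.62
Holding:  Q/2 × H = 729/2 × €23 = €8,383.50
Total = €23,950.62 + €8,383.50 = €32,334.12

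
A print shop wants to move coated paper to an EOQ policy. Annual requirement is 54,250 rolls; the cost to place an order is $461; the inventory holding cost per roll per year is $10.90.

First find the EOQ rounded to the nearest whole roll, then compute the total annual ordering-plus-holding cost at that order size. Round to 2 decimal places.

$23,349.55

Q* = √(2·D·S / H) = √(2·54,250·461 / 10.9) = √4,588,853.2 ≈ 2,142.16 → Q = 2,142 rolls
Ordering: D/Q × S = 54,250/2,142 × $461 = $11,675.65
Holding:  Q/2 × H = 2,142/2 × $10.9 = $11,673.90
Total = $11,675.65 + $11,673.90 = $23,349.55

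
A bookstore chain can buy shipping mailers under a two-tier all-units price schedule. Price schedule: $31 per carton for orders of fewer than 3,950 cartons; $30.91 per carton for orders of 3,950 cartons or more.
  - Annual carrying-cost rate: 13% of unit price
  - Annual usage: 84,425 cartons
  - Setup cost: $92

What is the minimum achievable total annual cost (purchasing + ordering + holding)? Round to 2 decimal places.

H₁ = 13%×$31 = $4.0300;  H₂ = 13%×$30.91 = $4.0183
EOQ₁ = √(2×84,425×92/4.0300) = 1,963.32  (< 3,950, feasible at tier 1)
EOQ₂ = √(2×84,425×92/4.0183) = 1,966.18  (< 3,950 → use Q = 3,950 at tier-2 price)
TC(tier 1 (EOQ₁), Q≈1,963.3) = $2,625,087.19
TC(tier 2, Q≈3,950.0) = $2,619,479.25
Minimum at tier 2: $2,619,479.25

$2,619,479.25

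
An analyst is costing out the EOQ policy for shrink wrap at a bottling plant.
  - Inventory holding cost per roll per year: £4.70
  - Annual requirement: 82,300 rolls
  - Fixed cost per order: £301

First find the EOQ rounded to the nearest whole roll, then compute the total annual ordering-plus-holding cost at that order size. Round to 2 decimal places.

Q* = √(2·D·S / H) = √(2·82,300·301 / 4.7) = √10,541,404.3 ≈ 3,246.75 → Q = 3,247 rolls
Orders/yr = 82,300/3,247 = 25.346; ordering cost = 25.346 × £301 = £7,629.29
Average inventory = 3,247/2 = 1623.5; holding cost = 1623.5 × £4.7 = £7,630.45
Total = £7,629.29 + £7,630.45 = £15,259.74

£15,259.74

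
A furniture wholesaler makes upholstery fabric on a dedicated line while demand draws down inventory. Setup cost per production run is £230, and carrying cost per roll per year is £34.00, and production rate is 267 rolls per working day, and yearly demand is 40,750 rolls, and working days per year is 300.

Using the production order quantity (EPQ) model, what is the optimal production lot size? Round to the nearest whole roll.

1,059 rolls

Daily demand d = 40,750/300 = 135.833; p = 267; 1 − d/p = 0.49126
EPQ = √(2DS / (H(1 − d/p)))
    = √(2 × 40,750 × 230 / (34 × 0.49126)) ≈ 1,059.37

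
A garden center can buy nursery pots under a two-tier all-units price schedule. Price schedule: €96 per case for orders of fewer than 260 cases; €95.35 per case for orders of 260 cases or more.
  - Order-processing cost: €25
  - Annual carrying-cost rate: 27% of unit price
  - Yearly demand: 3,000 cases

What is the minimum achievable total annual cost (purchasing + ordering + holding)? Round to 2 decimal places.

H₁ = 27%×€96 = €25.9200;  H₂ = 27%×€95.35 = €25.7445
EOQ₁ = √(2×3,000×25/25.9200) = 76.07  (< 260, feasible at tier 1)
EOQ₂ = √(2×3,000×25/25.7445) = 76.33  (< 260 → use Q = 260 at tier-2 price)
TC(tier 1 (EOQ₁), Q≈76.1) = €289,971.80
TC(tier 2, Q≈260.0) = €289,685.25
Minimum at tier 2: €289,685.25

€289,685.25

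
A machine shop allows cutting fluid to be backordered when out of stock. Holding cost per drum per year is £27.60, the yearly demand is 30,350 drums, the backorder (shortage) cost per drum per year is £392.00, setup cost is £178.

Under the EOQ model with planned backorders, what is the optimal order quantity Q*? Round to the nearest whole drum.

647 drums

Q* = √(2DS/H) · √((H + b)/b)
   = √(2 × 30,350 × 178 / 27.6) · √((27.6 + 392) / 392)
   = 625.676 × 1.0346 ≈ 647.33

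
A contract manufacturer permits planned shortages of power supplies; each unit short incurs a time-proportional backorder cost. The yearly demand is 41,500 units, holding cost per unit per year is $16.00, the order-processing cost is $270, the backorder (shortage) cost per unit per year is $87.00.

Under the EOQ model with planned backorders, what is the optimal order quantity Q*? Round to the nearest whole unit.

Basic EOQ = √(2·41,500·270/16) = 1,183.480
Backorder adjustment √((H+b)/b) = √((16+87)/87) = 1.0881
Q* = 1,183.480 × 1.0881 ≈ 1,287.72

1,288 units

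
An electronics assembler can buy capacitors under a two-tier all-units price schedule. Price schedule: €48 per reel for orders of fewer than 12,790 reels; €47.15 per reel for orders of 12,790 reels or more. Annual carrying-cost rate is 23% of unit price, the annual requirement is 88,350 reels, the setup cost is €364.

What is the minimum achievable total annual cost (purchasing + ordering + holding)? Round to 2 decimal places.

€4,237,567.50

H₁ = 23%×€48 = €11.0400;  H₂ = 23%×€47.15 = €10.8445
EOQ₁ = √(2×88,350×364/11.0400) = 2,413.71  (< 12,790, feasible at tier 1)
EOQ₂ = √(2×88,350×364/10.8445) = 2,435.37  (< 12,790 → use Q = 12,790 at tier-2 price)
TC(tier 1 (EOQ₁), Q≈2,413.7) = €4,267,447.32
TC(tier 2, Q≈12,790.0) = €4,237,567.50
Minimum at tier 2: €4,237,567.50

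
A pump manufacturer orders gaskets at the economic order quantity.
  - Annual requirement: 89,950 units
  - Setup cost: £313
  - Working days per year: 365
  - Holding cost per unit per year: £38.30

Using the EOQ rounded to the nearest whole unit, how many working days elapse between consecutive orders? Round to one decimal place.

EOQ = √(2DS/H) = √(2 × 89,950 × 313 / 38.3)
    = √(1,470,201.04) ≈ 1,212.52 → Q = 1,213 units
Days between orders = 365 / (D/Q) = 365 / 74.155 ≈ 4.922

4.9 days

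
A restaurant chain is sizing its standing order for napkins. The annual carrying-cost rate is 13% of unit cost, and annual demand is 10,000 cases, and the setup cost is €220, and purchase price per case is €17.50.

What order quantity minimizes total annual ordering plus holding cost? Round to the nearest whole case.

1,391 cases

H = i·C = 0.13 × €17.5 = €2.2750 per case-year
Q* = √(2·D·S / H) = √(2·10,000·220 / 2.275) = √1,934,065.9 ≈ 1,390.71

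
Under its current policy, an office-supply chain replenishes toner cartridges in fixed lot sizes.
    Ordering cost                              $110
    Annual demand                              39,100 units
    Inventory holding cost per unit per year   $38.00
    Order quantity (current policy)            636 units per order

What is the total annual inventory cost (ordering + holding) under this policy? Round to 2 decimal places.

$18,846.58

Orders/yr = 39,100/636 = 61.478; ordering cost = 61.478 × $110 = $6,762.58
Average inventory = 636/2 = 318; holding cost = 318 × $38 = $12,084.00
Total = $6,762.58 + $12,084.00 = $18,846.58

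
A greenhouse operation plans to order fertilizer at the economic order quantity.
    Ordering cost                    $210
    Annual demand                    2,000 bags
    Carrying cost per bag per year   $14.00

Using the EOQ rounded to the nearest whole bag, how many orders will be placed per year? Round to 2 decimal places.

8.16 orders per year

2DS/H = 2·2,000·210/14 = 60,000.00
EOQ = √60,000.00 ≈ 244.95 → Q = 245
N = D/Q = 2,000/245 ≈ 8.163 orders/yr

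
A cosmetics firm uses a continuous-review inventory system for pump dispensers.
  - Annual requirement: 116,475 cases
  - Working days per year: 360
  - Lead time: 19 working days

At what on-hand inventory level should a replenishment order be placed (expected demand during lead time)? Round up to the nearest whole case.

Daily demand d = 116,475 / 360 = 323.542 cases/day
Demand during lead time = 323.542 × 19 = 6,147.29
Reorder point = 6,147.29 → round up

6,148 cases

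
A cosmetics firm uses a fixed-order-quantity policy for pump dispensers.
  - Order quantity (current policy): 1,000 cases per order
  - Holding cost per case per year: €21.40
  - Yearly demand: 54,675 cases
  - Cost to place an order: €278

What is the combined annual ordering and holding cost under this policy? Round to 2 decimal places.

Orders/yr = 54,675/1,000 = 54.675; ordering cost = 54.675 × €278 = €15,199.65
Average inventory = 1,000/2 = 500; holding cost = 500 × €21.4 = €10,700.00
Total = €15,199.65 + €10,700.00 = €25,899.65

€25,899.65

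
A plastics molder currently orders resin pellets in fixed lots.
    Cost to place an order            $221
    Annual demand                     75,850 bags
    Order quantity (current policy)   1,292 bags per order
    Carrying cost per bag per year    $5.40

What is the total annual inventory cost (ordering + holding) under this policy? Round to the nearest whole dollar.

$16,463

Orders/yr = 75,850/1,292 = 58.707; ordering cost = 58.707 × $221 = $12,974.34
Average inventory = 1,292/2 = 646; holding cost = 646 × $5.4 = $3,488.40
Total = $12,974.34 + $3,488.40 = $16,462.74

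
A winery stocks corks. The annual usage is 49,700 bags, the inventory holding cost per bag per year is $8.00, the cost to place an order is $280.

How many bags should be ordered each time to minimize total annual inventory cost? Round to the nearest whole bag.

1,865 bags

2DS/H = 2·49,700·280/8 = 3,479,000.00
EOQ = √3,479,000.00 ≈ 1,865.21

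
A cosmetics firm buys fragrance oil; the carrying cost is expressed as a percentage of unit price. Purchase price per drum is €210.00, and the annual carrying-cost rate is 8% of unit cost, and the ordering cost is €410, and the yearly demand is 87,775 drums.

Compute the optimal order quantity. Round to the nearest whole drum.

2,070 drums

H = i·C = 0.08 × €210 = €16.8000 per drum-year
Q* = √(2·D·S / H) = √(2·87,775·410 / 16.8) = √4,284,256.0 ≈ 2,069.84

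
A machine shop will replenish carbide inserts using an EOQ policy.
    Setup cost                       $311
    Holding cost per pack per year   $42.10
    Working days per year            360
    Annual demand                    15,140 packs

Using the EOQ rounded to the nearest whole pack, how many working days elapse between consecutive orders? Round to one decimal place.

Optimal lot size Q* = (2 × 15,140 × $311 / $42.1)^½ ≈ 472.95 → Q = 473 packs
Days between orders = 360 / (D/Q) = 360 / 32.008 ≈ 11.247

11.2 days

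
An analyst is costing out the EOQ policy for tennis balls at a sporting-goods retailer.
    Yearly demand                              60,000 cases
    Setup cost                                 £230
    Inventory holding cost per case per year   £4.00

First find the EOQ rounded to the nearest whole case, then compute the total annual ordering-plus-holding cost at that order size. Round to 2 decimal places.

2DS/H = 2·60,000·230/4 = 6,900,000.00
EOQ = √6,900,000.00 ≈ 2,626.79 → Q = 2,627 cases
Orders/yr = 60,000/2,627 = 22.840; ordering cost = 22.840 × £230 = £5,253.14
Average inventory = 2,627/2 = 1313.5; holding cost = 1313.5 × £4 = £5,254.00
Total = £5,253.14 + £5,254.00 = £10,507.14

£10,507.14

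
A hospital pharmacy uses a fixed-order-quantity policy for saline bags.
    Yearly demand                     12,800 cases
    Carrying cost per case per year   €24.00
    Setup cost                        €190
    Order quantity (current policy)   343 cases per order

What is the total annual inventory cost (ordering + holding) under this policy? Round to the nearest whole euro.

Orders/yr = 12,800/343 = 37.318; ordering cost = 37.318 × €190 = €7,090.38
Average inventory = 343/2 = 171.5; holding cost = 171.5 × €24 = €4,116.00
Total = €7,090.38 + €4,116.00 = €11,206.38

€11,206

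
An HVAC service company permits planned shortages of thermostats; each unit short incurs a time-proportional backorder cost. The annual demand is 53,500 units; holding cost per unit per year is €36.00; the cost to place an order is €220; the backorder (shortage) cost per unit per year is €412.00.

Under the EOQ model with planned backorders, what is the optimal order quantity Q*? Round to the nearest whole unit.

843 units

Q* = √(2DS/H) · √((H + b)/b)
   = √(2 × 53,500 × 220 / 36) · √((36 + 412) / 412)
   = 808.634 × 1.0428 ≈ 843.22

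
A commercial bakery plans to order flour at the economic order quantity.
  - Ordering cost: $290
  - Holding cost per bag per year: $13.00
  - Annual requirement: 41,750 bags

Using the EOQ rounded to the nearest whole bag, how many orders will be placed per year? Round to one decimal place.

30.6 orders per year

EOQ = √(2DS/H) = √(2 × 41,750 × 290 / 13)
    = √(1,862,692.31) ≈ 1,364.80 → Q = 1,365
N = D/Q = 41,750/1,365 ≈ 30.586 orders/yr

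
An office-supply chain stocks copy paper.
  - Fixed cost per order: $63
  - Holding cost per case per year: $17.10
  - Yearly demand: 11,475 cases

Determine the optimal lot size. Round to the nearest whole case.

Optimal lot size Q* = (2 × 11,475 × $63 / $17.1)^½ ≈ 290.78

291 cases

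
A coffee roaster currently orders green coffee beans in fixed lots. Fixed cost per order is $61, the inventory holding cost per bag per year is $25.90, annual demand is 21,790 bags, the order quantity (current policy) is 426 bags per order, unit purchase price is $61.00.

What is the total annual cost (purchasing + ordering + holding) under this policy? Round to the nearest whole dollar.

Orders/yr = 21,790/426 = 51.150; ordering cost = 51.150 × $61 = $3,120.16
Average inventory = 426/2 = 213; holding cost = 213 × $25.9 = $5,516.70
Purchase cost = D·C = 21,790 × 61 = $1,329,190.00
Total = $3,120.16 + $5,516.70 + $1,329,190.00 = $1,337,826.86

$1,337,827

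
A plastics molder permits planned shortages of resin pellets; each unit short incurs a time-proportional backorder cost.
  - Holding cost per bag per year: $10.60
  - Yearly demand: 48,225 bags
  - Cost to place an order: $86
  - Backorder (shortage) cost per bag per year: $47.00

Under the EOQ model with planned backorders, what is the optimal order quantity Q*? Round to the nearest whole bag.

979 bags

Basic EOQ = √(2·48,225·86/10.6) = 884.601
Backorder adjustment √((H+b)/b) = √((10.6+47)/47) = 1.1070
Q* = 884.601 × 1.1070 ≈ 979.29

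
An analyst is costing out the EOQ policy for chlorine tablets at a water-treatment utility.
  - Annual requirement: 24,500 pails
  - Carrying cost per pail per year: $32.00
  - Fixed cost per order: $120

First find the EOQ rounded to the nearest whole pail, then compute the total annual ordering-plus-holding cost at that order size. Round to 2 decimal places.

$13,717.15

Optimal lot size Q* = (2 × 24,500 × $120 / $32)^½ ≈ 428.66 → Q = 429 pails
Annual ordering cost = (D/Q)·S = (24,500/429) × 120 = $6,853.15
Annual holding cost  = (Q/2)·H = (429/2) × 32 = $6,864.00
Total = $6,853.15 + $6,864.00 = $13,717.15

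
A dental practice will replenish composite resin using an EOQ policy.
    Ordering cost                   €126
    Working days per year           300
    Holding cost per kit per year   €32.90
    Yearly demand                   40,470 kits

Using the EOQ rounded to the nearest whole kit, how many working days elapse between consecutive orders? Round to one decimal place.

2DS/H = 2·40,470·126/32.9 = 309,982.98
EOQ = √309,982.98 ≈ 556.76 → Q = 557 kits
Days between orders = 300 / (D/Q) = 300 / 72.657 ≈ 4.129

4.1 days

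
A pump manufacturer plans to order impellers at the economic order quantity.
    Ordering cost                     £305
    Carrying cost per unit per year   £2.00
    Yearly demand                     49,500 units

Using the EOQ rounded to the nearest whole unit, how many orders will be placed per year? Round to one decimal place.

12.7 orders per year

Q* = √(2·D·S / H) = √(2·49,500·305 / 2) = √15,097,500.0 ≈ 3,885.55 → Q = 3,886
Orders per year = D/Q = 49,500 / 3,886 = 12.738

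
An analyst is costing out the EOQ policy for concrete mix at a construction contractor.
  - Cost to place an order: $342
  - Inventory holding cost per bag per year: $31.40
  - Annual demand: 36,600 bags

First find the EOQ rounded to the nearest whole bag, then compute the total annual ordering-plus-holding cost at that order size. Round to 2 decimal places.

EOQ = √(2DS/H) = √(2 × 36,600 × 342 / 31.4)
    = √(797,273.89) ≈ 892.90 → Q = 893 bags
Orders/yr = 36,600/893 = 40.985; ordering cost = 40.985 × $342 = $14,017.02
Average inventory = 893/2 = 446.5; holding cost = 446.5 × $31.4 = $14,020.10
Total = $14,017.02 + $14,020.10 = $28,037.12

$28,037.12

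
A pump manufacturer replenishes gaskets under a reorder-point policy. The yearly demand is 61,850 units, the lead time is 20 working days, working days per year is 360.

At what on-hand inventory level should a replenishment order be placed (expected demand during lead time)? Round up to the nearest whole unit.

Daily demand d = 61,850 / 360 = 171.806 units/day
Demand during lead time = 171.806 × 20 = 3,436.11
Reorder point = 3,436.11 → round up

3,437 units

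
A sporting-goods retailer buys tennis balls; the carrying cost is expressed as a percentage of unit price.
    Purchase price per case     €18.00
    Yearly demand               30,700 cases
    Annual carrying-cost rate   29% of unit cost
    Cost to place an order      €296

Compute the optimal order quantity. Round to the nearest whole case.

Carrying cost H = €18 × 29% = €5.2200/case/yr
2DS/H = 2·30,700·296/5.22 = 3,481,685.82
EOQ = √3,481,685.82 ≈ 1,865.93

1,866 cases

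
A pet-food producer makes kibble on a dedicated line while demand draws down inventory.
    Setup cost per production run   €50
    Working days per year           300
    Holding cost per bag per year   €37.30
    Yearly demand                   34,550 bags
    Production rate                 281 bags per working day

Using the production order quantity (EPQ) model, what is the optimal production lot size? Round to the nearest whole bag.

d = 34,550/300 = 115.1667 bags/day;  effective holding cost H(1 − d/p) = 37.3·(1 − 115.1667/281) = 22.01275
Q* = √(2DS / H_eff) = √(2·34,550·50 / 22.01275) ≈ 396.17

396 bags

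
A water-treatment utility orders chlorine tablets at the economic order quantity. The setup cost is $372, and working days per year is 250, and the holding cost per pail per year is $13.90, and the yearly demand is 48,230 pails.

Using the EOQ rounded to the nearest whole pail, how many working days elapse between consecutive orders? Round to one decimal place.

8.3 days

2DS/H = 2·48,230·372/13.9 = 2,581,519.42
EOQ = √2,581,519.42 ≈ 1,606.71 → Q = 1,607 pails
Days between orders = 250 / (D/Q) = 250 / 30.012 ≈ 8.330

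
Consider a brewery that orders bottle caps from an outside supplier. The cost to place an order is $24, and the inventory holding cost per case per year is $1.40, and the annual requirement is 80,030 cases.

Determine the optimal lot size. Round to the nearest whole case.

Q* = √(2·D·S / H) = √(2·80,030·24 / 1.4) = √2,743,885.7 ≈ 1,656.47

1,656 cases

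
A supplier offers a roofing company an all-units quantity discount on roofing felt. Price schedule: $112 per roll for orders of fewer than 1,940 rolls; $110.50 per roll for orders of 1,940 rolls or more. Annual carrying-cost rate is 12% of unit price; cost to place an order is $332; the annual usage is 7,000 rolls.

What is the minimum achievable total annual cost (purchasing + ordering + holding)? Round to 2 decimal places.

$787,560.14

H₁ = 12%×$112 = $13.4400;  H₂ = 12%×$110.50 = $13.2600
EOQ₁ = √(2×7,000×332/13.4400) = 588.08  (< 1,940, feasible at tier 1)
EOQ₂ = √(2×7,000×332/13.2600) = 592.05  (< 1,940 → use Q = 1,940 at tier-2 price)
TC(tier 1 (EOQ₁), Q≈588.1) = $791,903.74
TC(tier 2, Q≈1,940.0) = $787,560.14
Minimum at tier 2: $787,560.14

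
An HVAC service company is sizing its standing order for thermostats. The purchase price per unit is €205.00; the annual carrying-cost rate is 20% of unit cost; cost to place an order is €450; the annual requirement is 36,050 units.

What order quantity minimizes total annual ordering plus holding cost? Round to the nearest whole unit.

890 units

H = i·C = 0.2 × €205 = €41.0000 per unit-year
Q* = √(2·D·S / H) = √(2·36,050·450 / 41) = √791,341.5 ≈ 889.57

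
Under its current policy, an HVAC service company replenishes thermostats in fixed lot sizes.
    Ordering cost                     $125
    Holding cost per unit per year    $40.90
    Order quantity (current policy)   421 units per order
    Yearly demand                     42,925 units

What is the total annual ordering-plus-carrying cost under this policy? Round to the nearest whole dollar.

$21,354

Ordering: D/Q × S = 42,925/421 × $125 = $12,744.95
Holding:  Q/2 × H = 421/2 × $40.9 = $8,609.45
Total = $12,744.95 + $8,609.45 = $21,354.40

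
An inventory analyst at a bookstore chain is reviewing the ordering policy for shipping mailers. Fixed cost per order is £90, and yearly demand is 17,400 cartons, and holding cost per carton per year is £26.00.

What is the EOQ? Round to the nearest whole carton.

Q* = √(2·D·S / H) = √(2·17,400·90 / 26) = √120,461.5 ≈ 347.08

347 cartons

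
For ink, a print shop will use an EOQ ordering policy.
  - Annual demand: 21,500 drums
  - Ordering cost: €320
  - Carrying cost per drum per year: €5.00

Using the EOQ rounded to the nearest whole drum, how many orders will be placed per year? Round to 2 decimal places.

12.96 orders per year

Q* = √(2·D·S / H) = √(2·21,500·320 / 5) = √2,752,000.0 ≈ 1,658.92 → Q = 1,659
N = D/Q = 21,500/1,659 ≈ 12.960 orders/yr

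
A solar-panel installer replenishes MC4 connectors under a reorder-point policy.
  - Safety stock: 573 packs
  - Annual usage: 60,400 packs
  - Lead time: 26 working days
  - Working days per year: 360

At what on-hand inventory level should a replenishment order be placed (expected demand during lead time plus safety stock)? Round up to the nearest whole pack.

Daily demand d = 60,400 / 360 = 167.778 packs/day
Demand during lead time = 167.778 × 26 = 4,362.22
Reorder point = 4,362.22 + 573 = 4,935.22 → round up

4,936 packs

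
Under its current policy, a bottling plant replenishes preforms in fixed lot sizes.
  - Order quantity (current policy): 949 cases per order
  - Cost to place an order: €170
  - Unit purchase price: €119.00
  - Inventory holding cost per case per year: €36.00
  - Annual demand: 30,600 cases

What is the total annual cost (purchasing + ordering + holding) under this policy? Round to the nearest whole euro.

€3,663,964

Orders/yr = 30,600/949 = 32.244; ordering cost = 32.244 × €170 = €5,481.56
Average inventory = 949/2 = 474.5; holding cost = 474.5 × €36 = €17,082.00
Purchase cost = D·C = 30,600 × 119 = €3,641,400.00
Total = €5,481.56 + €17,082.00 + €3,641,400.00 = €3,663,963.56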